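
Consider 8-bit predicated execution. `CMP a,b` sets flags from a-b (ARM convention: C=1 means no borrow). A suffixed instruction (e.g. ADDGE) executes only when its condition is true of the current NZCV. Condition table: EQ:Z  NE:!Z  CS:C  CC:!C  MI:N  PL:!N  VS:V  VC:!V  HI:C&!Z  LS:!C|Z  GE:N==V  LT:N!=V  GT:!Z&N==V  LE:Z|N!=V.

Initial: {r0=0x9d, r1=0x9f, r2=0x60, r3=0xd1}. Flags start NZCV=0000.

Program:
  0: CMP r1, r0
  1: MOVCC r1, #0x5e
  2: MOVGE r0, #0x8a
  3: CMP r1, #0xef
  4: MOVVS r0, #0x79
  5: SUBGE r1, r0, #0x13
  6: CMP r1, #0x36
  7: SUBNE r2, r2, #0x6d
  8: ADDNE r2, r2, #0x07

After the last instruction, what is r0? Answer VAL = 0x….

VAL = 0x8a

[0] flags=0010 → (cmp)
[1] flags=0010 CC?F → skip
[2] flags=0010 GE?T → r0=0x8a
[3] flags=1000 → (cmp)
[4] flags=1000 VS?F → skip
[5] flags=1000 GE?F → skip
[6] flags=0011 → (cmp)
[7] flags=0011 NE?T → r2=0xf3
[8] flags=0011 NE?T → r2=0xfa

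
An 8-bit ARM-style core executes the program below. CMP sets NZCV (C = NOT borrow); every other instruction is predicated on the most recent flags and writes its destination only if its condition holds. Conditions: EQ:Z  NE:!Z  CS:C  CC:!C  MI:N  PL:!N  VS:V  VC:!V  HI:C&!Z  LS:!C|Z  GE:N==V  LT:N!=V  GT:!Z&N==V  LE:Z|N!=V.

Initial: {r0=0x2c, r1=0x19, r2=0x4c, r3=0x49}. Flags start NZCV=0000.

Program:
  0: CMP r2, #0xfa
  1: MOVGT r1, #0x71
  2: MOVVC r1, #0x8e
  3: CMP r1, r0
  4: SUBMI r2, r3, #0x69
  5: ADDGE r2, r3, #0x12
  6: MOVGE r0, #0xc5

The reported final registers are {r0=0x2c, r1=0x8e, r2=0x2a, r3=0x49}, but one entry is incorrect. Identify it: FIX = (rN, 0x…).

0: ✓ CMP  NZCV=0000
1: ✓ MOVGT  r1←0x71
2: ✓ MOVVC  r1←0x8e
3: ✓ CMP  NZCV=0011
4: · SUBMI
5: · ADDGE
6: · MOVGE

FIX = (r2, 0x4c)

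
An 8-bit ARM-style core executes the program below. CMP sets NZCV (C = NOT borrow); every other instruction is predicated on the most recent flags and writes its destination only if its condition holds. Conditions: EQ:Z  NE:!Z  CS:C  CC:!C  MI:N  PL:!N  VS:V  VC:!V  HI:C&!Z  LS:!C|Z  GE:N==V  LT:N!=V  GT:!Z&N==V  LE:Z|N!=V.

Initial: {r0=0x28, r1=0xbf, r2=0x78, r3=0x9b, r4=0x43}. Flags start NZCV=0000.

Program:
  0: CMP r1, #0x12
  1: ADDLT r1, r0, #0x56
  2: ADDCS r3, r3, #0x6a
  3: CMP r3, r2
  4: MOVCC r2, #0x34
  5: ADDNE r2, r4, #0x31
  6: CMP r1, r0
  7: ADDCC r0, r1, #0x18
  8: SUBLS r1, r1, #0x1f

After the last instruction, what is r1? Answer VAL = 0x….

VAL = 0x7e

[0] flags=1010 → (cmp)
[1] flags=1010 LT?T → r1=0x7e
[2] flags=1010 CS?T → r3=0x05
[3] flags=1000 → (cmp)
[4] flags=1000 CC?T → r2=0x34
[5] flags=1000 NE?T → r2=0x74
[6] flags=0010 → (cmp)
[7] flags=0010 CC?F → skip
[8] flags=0010 LS?F → skip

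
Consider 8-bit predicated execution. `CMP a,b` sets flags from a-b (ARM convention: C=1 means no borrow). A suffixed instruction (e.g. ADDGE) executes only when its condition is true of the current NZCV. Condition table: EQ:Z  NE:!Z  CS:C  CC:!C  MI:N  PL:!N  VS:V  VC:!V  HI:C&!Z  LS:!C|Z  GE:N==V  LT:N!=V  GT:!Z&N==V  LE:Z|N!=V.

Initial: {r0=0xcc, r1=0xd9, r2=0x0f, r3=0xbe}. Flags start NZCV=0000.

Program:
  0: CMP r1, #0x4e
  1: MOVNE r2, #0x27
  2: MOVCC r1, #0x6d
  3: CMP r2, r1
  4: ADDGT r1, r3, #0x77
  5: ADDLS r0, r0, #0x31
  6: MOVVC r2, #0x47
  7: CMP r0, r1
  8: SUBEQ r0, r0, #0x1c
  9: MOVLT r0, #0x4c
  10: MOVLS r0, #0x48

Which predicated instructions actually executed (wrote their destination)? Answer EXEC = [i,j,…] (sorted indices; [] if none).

0: ✓ CMP  NZCV=1010
1: ✓ MOVNE  r2←0x27
2: · MOVCC
3: ✓ CMP  NZCV=0000
4: ✓ ADDGT  r1←0x35
5: ✓ ADDLS  r0←0xfd
6: ✓ MOVVC  r2←0x47
7: ✓ CMP  NZCV=1010
8: · SUBEQ
9: ✓ MOVLT  r0←0x4c
10: · MOVLS

EXEC = [1,4,5,6,9]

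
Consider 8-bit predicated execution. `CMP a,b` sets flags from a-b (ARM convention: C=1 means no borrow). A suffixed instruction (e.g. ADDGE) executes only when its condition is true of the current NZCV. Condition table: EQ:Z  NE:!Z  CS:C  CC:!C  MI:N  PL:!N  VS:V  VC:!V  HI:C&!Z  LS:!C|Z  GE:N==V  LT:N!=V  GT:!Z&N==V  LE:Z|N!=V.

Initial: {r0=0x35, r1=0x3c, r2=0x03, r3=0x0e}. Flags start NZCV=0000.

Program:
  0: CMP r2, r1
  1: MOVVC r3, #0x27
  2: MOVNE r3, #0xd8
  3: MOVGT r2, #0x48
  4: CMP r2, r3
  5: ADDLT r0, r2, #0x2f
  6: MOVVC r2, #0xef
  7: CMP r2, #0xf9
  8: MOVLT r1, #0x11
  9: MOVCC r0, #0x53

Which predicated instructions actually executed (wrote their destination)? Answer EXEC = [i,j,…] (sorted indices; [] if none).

EXEC = [1,2,6,8,9]

0: ✓ CMP  NZCV=1000
1: ✓ MOVVC  r3←0x27
2: ✓ MOVNE  r3←0xd8
3: · MOVGT
4: ✓ CMP  NZCV=0000
5: · ADDLT
6: ✓ MOVVC  r2←0xef
7: ✓ CMP  NZCV=1000
8: ✓ MOVLT  r1←0x11
9: ✓ MOVCC  r0←0x53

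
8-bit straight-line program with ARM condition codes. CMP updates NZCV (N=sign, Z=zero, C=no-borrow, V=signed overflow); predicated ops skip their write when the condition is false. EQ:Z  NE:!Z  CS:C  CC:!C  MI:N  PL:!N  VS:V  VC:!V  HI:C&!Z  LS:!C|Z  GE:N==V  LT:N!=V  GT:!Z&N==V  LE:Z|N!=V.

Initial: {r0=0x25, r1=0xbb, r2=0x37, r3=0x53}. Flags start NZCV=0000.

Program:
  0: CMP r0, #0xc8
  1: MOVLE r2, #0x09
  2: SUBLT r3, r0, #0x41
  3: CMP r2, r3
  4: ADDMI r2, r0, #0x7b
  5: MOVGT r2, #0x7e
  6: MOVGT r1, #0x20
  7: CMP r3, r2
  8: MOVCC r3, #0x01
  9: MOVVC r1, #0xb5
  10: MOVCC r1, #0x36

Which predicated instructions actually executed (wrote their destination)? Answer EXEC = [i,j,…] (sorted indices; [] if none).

[0] flags=0000 → (cmp)
[1] flags=0000 LE?F → skip
[2] flags=0000 LT?F → skip
[3] flags=1000 → (cmp)
[4] flags=1000 MI?T → r2=0xa0
[5] flags=1000 GT?F → skip
[6] flags=1000 GT?F → skip
[7] flags=1001 → (cmp)
[8] flags=1001 CC?T → r3=0x01
[9] flags=1001 VC?F → skip
[10] flags=1001 CC?T → r1=0x36

EXEC = [4,8,10]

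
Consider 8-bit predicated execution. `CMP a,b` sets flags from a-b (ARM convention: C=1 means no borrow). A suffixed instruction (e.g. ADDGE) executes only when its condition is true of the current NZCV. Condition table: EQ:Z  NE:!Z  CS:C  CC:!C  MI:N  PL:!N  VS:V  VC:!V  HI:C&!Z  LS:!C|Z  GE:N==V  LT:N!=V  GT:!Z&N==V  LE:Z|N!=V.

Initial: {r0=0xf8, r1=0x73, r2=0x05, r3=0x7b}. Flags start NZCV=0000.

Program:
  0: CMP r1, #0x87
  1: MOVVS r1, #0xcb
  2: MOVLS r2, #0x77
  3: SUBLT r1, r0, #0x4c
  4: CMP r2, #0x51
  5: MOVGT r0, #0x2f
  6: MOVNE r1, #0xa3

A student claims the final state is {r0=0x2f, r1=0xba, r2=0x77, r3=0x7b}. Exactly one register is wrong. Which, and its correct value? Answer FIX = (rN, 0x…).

FIX = (r1, 0xa3)

[0] flags=1001 → (cmp)
[1] flags=1001 VS?T → r1=0xcb
[2] flags=1001 LS?T → r2=0x77
[3] flags=1001 LT?F → skip
[4] flags=0010 → (cmp)
[5] flags=0010 GT?T → r0=0x2f
[6] flags=0010 NE?T → r1=0xa3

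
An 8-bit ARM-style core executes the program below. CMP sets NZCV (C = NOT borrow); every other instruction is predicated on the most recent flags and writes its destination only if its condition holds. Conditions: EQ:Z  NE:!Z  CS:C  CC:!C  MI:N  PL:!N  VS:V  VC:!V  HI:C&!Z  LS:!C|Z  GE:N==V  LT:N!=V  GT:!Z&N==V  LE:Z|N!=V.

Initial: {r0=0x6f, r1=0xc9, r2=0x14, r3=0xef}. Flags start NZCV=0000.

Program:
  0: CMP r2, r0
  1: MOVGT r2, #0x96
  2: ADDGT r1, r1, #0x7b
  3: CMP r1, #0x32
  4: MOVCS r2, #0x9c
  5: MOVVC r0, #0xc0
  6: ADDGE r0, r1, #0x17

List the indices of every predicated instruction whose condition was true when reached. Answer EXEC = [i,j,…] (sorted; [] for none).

0: ✓ CMP  NZCV=1000
1: · MOVGT
2: · ADDGT
3: ✓ CMP  NZCV=1010
4: ✓ MOVCS  r2←0x9c
5: ✓ MOVVC  r0←0xc0
6: · ADDGE

EXEC = [4,5]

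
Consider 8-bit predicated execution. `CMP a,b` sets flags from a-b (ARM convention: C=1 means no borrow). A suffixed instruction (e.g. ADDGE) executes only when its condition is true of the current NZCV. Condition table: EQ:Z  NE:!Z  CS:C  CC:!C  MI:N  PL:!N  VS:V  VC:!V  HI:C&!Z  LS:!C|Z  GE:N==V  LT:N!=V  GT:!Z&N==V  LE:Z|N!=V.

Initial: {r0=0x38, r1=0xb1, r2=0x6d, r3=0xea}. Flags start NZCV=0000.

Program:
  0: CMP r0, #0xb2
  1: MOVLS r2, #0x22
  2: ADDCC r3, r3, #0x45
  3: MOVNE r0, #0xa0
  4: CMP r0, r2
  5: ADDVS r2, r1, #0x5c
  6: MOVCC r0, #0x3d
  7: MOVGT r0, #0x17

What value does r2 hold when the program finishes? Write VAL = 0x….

[0] flags=1001 → (cmp)
[1] flags=1001 LS?T → r2=0x22
[2] flags=1001 CC?T → r3=0x2f
[3] flags=1001 NE?T → r0=0xa0
[4] flags=0011 → (cmp)
[5] flags=0011 VS?T → r2=0x0d
[6] flags=0011 CC?F → skip
[7] flags=0011 GT?F → skip

VAL = 0x0d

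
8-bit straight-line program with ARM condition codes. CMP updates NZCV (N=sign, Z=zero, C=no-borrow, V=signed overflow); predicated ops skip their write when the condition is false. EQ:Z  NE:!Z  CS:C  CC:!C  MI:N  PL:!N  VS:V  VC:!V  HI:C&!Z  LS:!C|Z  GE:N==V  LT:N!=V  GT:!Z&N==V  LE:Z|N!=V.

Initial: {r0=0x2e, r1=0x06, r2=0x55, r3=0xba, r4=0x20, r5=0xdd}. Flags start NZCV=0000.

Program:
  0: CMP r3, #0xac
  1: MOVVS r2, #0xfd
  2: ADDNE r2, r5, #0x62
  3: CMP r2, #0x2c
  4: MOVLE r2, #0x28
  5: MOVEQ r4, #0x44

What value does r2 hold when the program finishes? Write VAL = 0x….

VAL = 0x3f

0: ✓ CMP  NZCV=0010
1: · MOVVS
2: ✓ ADDNE  r2←0x3f
3: ✓ CMP  NZCV=0010
4: · MOVLE
5: · MOVEQ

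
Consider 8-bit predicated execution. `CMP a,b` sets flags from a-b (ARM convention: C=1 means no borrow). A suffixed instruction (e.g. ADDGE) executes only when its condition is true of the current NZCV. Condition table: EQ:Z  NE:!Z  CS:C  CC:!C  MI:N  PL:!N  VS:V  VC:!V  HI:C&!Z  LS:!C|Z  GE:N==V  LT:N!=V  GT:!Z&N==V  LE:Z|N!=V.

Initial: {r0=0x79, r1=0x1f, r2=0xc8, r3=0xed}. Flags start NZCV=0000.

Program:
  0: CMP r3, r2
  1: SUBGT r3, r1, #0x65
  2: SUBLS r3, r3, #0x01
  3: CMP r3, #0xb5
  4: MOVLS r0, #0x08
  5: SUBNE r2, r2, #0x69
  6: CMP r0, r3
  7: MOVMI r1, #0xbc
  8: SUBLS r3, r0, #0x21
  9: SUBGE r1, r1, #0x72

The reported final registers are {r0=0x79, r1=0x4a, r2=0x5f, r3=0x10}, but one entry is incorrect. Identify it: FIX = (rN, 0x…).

FIX = (r3, 0x58)

0: ✓ CMP  NZCV=0010
1: ✓ SUBGT  r3←0xba
2: · SUBLS
3: ✓ CMP  NZCV=0010
4: · MOVLS
5: ✓ SUBNE  r2←0x5f
6: ✓ CMP  NZCV=1001
7: ✓ MOVMI  r1←0xbc
8: ✓ SUBLS  r3←0x58
9: ✓ SUBGE  r1←0x4a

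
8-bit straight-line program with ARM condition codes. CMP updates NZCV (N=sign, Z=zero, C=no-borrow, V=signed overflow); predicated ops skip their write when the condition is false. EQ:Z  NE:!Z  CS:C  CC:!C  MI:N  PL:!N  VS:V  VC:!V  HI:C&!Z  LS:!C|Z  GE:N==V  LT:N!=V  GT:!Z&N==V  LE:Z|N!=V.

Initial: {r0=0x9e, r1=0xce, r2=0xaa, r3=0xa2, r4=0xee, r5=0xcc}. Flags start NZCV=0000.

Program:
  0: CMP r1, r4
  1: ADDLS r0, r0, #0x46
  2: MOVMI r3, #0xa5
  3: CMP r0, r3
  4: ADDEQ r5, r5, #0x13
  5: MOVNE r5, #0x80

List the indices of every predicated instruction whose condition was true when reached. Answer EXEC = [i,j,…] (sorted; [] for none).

0: ✓ CMP  NZCV=1000
1: ✓ ADDLS  r0←0xe4
2: ✓ MOVMI  r3←0xa5
3: ✓ CMP  NZCV=0010
4: · ADDEQ
5: ✓ MOVNE  r5←0x80

EXEC = [1,2,5]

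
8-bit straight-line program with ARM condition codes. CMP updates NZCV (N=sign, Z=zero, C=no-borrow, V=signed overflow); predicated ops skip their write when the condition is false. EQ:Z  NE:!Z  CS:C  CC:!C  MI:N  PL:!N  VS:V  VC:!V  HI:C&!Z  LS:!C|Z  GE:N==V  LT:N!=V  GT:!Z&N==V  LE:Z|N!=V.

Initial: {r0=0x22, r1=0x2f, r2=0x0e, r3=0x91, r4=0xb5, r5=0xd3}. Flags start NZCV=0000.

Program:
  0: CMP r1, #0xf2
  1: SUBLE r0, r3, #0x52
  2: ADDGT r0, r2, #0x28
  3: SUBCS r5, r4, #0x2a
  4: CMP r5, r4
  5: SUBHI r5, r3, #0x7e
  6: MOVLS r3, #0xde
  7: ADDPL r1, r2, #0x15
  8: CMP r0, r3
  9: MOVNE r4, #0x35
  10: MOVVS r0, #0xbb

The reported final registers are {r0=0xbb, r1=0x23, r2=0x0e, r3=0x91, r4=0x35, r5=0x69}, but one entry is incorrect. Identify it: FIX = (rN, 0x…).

0: ✓ CMP  NZCV=0000
1: · SUBLE
2: ✓ ADDGT  r0←0x36
3: · SUBCS
4: ✓ CMP  NZCV=0010
5: ✓ SUBHI  r5←0x13
6: · MOVLS
7: ✓ ADDPL  r1←0x23
8: ✓ CMP  NZCV=1001
9: ✓ MOVNE  r4←0x35
10: ✓ MOVVS  r0←0xbb

FIX = (r5, 0x13)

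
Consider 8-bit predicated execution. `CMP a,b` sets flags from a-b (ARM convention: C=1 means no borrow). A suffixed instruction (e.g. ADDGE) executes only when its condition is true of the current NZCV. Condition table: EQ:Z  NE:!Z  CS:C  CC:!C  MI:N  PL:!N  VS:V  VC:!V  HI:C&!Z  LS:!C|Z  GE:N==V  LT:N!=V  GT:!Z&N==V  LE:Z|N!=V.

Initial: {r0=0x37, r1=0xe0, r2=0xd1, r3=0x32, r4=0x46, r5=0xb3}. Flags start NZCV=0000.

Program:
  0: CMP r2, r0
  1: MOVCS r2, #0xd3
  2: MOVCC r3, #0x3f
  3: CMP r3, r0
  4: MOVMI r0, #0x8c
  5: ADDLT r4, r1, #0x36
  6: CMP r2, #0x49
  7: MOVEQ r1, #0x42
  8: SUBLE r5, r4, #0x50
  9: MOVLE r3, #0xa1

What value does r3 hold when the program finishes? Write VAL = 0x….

[0] flags=1010 → (cmp)
[1] flags=1010 CS?T → r2=0xd3
[2] flags=1010 CC?F → skip
[3] flags=1000 → (cmp)
[4] flags=1000 MI?T → r0=0x8c
[5] flags=1000 LT?T → r4=0x16
[6] flags=1010 → (cmp)
[7] flags=1010 EQ?F → skip
[8] flags=1010 LE?T → r5=0xc6
[9] flags=1010 LE?T → r3=0xa1

VAL = 0xa1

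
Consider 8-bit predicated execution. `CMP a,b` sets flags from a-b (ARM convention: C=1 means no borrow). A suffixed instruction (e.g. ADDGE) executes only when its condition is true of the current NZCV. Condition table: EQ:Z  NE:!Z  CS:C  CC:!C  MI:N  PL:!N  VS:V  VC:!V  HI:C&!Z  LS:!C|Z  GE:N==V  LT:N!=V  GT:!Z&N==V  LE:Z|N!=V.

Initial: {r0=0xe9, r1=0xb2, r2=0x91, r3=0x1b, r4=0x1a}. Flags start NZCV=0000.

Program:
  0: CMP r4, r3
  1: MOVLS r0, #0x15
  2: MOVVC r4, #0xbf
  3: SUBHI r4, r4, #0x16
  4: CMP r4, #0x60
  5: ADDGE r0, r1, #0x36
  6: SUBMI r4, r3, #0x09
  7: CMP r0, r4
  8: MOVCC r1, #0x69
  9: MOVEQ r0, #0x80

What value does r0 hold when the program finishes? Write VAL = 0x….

[0] flags=1000 → (cmp)
[1] flags=1000 LS?T → r0=0x15
[2] flags=1000 VC?T → r4=0xbf
[3] flags=1000 HI?F → skip
[4] flags=0011 → (cmp)
[5] flags=0011 GE?F → skip
[6] flags=0011 MI?F → skip
[7] flags=0000 → (cmp)
[8] flags=0000 CC?T → r1=0x69
[9] flags=0000 EQ?F → skip

VAL = 0x15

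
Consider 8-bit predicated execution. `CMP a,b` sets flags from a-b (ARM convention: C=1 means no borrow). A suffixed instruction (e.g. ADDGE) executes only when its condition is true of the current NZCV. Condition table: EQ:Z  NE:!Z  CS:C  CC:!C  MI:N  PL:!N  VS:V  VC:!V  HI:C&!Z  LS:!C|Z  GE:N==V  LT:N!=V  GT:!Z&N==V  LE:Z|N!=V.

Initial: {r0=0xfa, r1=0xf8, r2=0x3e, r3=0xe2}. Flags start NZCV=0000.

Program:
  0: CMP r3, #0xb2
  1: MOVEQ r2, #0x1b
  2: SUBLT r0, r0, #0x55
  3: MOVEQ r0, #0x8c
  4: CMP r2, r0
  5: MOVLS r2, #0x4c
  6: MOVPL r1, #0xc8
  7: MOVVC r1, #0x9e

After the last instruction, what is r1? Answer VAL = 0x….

[0] flags=0010 → (cmp)
[1] flags=0010 EQ?F → skip
[2] flags=0010 LT?F → skip
[3] flags=0010 EQ?F → skip
[4] flags=0000 → (cmp)
[5] flags=0000 LS?T → r2=0x4c
[6] flags=0000 PL?T → r1=0xc8
[7] flags=0000 VC?T → r1=0x9e

VAL = 0x9e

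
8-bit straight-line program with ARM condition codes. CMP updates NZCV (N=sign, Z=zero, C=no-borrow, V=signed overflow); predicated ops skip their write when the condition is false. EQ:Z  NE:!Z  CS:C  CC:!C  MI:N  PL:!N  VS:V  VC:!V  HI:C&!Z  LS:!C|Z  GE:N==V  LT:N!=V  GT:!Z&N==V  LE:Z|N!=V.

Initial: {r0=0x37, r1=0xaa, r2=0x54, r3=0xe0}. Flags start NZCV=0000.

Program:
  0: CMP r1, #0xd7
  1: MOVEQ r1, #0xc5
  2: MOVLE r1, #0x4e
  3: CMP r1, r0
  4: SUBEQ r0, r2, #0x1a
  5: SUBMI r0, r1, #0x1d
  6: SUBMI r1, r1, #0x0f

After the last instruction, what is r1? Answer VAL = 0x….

0: ✓ CMP  NZCV=1000
1: · MOVEQ
2: ✓ MOVLE  r1←0x4e
3: ✓ CMP  NZCV=0010
4: · SUBEQ
5: · SUBMI
6: · SUBMI

VAL = 0x4e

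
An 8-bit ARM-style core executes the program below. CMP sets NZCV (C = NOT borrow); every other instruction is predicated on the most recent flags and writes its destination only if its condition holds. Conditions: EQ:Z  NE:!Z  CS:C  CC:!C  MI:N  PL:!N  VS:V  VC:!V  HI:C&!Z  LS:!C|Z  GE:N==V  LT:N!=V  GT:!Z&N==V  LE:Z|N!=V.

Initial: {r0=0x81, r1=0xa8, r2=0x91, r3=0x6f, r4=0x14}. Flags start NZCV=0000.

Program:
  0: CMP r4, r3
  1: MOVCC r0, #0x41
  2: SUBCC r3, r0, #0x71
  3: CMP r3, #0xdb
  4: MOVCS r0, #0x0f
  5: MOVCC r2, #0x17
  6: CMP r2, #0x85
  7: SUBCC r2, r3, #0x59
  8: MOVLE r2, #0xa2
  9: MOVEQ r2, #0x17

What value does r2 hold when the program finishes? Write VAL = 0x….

VAL = 0x77

[0] flags=1000 → (cmp)
[1] flags=1000 CC?T → r0=0x41
[2] flags=1000 CC?T → r3=0xd0
[3] flags=1000 → (cmp)
[4] flags=1000 CS?F → skip
[5] flags=1000 CC?T → r2=0x17
[6] flags=1001 → (cmp)
[7] flags=1001 CC?T → r2=0x77
[8] flags=1001 LE?F → skip
[9] flags=1001 EQ?F → skip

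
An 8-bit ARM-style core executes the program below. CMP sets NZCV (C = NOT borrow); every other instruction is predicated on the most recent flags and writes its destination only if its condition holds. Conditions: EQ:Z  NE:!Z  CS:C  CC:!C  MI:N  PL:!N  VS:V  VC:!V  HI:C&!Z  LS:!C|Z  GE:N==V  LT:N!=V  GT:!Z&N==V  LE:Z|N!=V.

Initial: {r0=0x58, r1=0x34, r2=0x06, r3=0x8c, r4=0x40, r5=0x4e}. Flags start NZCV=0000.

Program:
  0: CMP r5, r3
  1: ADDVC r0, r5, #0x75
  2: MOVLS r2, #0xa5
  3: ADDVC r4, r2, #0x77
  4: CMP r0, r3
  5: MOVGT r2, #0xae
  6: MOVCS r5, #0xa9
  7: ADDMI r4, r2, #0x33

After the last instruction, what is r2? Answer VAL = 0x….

VAL = 0xae

0: ✓ CMP  NZCV=1001
1: · ADDVC
2: ✓ MOVLS  r2←0xa5
3: · ADDVC
4: ✓ CMP  NZCV=1001
5: ✓ MOVGT  r2←0xae
6: · MOVCS
7: ✓ ADDMI  r4←0xe1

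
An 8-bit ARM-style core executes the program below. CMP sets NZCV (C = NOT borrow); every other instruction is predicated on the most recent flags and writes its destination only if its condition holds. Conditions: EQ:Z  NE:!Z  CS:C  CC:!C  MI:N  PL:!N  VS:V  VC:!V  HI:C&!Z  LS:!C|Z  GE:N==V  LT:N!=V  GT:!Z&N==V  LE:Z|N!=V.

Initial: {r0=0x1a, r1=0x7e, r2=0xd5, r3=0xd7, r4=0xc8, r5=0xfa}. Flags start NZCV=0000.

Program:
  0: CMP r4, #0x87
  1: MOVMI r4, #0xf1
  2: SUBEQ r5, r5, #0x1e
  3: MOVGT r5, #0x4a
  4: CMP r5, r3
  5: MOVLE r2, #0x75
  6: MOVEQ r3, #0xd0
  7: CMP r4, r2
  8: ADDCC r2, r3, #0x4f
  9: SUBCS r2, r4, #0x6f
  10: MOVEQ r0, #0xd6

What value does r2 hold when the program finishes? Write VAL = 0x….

VAL = 0x26

0: ✓ CMP  NZCV=0010
1: · MOVMI
2: · SUBEQ
3: ✓ MOVGT  r5←0x4a
4: ✓ CMP  NZCV=0000
5: · MOVLE
6: · MOVEQ
7: ✓ CMP  NZCV=1000
8: ✓ ADDCC  r2←0x26
9: · SUBCS
10: · MOVEQ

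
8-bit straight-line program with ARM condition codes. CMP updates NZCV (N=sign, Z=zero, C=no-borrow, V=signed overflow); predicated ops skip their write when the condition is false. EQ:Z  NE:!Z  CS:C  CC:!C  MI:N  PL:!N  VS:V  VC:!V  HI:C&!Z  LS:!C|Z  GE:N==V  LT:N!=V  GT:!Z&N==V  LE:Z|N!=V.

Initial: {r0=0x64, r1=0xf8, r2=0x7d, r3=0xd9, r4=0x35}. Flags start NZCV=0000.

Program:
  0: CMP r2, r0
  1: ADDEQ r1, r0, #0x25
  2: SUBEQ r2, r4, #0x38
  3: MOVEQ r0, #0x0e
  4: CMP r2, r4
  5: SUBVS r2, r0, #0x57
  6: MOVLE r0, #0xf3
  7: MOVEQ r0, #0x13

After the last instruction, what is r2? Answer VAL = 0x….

0: ✓ CMP  NZCV=0010
1: · ADDEQ
2: · SUBEQ
3: · MOVEQ
4: ✓ CMP  NZCV=0010
5: · SUBVS
6: · MOVLE
7: · MOVEQ

VAL = 0x7d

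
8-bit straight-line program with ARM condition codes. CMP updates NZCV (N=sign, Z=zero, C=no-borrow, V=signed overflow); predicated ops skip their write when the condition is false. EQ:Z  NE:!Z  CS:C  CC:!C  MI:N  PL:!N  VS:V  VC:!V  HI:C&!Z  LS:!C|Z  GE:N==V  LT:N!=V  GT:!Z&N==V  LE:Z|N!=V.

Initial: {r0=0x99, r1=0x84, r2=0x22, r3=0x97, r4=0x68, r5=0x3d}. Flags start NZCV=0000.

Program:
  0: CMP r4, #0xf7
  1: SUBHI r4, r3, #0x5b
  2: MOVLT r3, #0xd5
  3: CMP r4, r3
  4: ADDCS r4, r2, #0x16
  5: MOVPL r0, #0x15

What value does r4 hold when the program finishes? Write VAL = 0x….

VAL = 0x68

0: ✓ CMP  NZCV=0000
1: · SUBHI
2: · MOVLT
3: ✓ CMP  NZCV=1001
4: · ADDCS
5: · MOVPL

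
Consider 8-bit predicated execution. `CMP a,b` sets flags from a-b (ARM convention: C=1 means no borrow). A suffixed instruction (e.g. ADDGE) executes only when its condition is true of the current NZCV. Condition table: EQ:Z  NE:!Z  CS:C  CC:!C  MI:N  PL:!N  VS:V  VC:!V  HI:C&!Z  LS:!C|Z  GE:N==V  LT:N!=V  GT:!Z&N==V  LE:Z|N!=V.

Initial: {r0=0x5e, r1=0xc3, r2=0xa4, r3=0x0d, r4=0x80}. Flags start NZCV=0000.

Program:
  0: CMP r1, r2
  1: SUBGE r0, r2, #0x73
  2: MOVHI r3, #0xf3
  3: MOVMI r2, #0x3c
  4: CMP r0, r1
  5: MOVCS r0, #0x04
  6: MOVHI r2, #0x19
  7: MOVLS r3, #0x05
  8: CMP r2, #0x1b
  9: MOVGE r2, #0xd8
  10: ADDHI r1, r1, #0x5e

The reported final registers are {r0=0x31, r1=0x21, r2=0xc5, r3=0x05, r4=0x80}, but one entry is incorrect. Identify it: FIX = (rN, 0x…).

0: ✓ CMP  NZCV=0010
1: ✓ SUBGE  r0←0x31
2: ✓ MOVHI  r3←0xf3
3: · MOVMI
4: ✓ CMP  NZCV=0000
5: · MOVCS
6: · MOVHI
7: ✓ MOVLS  r3←0x05
8: ✓ CMP  NZCV=1010
9: · MOVGE
10: ✓ ADDHI  r1←0x21

FIX = (r2, 0xa4)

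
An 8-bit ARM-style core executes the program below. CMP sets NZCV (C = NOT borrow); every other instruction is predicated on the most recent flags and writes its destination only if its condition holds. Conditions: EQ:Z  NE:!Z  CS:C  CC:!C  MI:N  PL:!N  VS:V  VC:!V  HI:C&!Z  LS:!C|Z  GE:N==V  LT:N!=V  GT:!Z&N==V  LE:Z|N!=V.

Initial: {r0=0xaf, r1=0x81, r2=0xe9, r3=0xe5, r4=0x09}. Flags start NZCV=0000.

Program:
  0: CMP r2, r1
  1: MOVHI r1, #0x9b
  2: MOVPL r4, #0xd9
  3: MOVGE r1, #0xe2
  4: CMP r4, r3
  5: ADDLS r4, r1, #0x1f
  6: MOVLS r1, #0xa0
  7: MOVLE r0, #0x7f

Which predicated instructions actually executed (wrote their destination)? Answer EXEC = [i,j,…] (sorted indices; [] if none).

0: ✓ CMP  NZCV=0010
1: ✓ MOVHI  r1←0x9b
2: ✓ MOVPL  r4←0xd9
3: ✓ MOVGE  r1←0xe2
4: ✓ CMP  NZCV=1000
5: ✓ ADDLS  r4←0x01
6: ✓ MOVLS  r1←0xa0
7: ✓ MOVLE  r0←0x7f

EXEC = [1,2,3,5,6,7]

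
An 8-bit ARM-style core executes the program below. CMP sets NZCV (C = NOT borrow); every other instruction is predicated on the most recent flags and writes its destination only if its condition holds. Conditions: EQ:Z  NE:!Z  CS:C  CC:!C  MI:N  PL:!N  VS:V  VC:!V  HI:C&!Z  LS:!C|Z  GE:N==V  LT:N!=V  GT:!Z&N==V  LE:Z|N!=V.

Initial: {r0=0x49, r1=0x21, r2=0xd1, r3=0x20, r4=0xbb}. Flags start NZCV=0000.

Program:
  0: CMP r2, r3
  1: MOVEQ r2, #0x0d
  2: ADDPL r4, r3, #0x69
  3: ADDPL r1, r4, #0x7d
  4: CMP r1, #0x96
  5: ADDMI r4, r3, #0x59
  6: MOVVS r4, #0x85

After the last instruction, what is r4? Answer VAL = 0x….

[0] flags=1010 → (cmp)
[1] flags=1010 EQ?F → skip
[2] flags=1010 PL?F → skip
[3] flags=1010 PL?F → skip
[4] flags=1001 → (cmp)
[5] flags=1001 MI?T → r4=0x79
[6] flags=1001 VS?T → r4=0x85

VAL = 0x85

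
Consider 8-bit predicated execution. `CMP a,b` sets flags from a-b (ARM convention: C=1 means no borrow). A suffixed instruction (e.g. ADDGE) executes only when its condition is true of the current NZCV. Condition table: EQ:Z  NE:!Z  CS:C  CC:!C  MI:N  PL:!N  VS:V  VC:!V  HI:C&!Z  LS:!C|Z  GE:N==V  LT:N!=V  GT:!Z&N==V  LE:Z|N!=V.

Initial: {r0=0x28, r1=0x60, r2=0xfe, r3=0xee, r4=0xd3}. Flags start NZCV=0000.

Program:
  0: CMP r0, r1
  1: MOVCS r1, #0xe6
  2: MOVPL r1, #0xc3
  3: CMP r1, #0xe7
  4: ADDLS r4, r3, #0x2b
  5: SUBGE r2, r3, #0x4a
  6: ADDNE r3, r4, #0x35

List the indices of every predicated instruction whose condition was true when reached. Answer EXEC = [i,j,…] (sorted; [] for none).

[0] flags=1000 → (cmp)
[1] flags=1000 CS?F → skip
[2] flags=1000 PL?F → skip
[3] flags=0000 → (cmp)
[4] flags=0000 LS?T → r4=0x19
[5] flags=0000 GE?T → r2=0xa4
[6] flags=0000 NE?T → r3=0x4e

EXEC = [4,5,6]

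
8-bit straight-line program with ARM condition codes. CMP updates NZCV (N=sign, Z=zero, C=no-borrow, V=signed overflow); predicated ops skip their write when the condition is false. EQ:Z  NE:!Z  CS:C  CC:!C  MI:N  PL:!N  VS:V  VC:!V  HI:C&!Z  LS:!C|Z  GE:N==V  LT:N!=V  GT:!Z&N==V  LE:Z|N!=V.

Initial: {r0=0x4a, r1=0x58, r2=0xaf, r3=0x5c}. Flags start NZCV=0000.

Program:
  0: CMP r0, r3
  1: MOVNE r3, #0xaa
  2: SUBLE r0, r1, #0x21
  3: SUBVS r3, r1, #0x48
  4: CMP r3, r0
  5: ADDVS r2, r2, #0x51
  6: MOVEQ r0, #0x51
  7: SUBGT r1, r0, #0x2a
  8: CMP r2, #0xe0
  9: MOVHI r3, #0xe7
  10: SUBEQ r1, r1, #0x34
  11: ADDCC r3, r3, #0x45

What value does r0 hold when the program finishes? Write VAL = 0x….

0: ✓ CMP  NZCV=1000
1: ✓ MOVNE  r3←0xaa
2: ✓ SUBLE  r0←0x37
3: · SUBVS
4: ✓ CMP  NZCV=0011
5: ✓ ADDVS  r2←0x00
6: · MOVEQ
7: · SUBGT
8: ✓ CMP  NZCV=0000
9: · MOVHI
10: · SUBEQ
11: ✓ ADDCC  r3←0xef

VAL = 0x37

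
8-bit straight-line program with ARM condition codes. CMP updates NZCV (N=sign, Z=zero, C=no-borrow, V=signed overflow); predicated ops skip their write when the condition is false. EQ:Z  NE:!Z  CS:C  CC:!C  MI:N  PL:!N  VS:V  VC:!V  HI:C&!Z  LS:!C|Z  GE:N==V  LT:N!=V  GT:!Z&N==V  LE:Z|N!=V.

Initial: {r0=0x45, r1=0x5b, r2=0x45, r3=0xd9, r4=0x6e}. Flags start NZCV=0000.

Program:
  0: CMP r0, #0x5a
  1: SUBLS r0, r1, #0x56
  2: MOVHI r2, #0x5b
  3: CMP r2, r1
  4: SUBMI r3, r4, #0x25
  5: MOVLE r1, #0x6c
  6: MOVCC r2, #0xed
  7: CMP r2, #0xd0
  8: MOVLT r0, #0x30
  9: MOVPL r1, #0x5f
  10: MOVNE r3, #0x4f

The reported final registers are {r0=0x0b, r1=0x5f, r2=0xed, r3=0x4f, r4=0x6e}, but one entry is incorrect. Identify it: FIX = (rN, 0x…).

0: ✓ CMP  NZCV=1000
1: ✓ SUBLS  r0←0x05
2: · MOVHI
3: ✓ CMP  NZCV=1000
4: ✓ SUBMI  r3←0x49
5: ✓ MOVLE  r1←0x6c
6: ✓ MOVCC  r2←0xed
7: ✓ CMP  NZCV=0010
8: · MOVLT
9: ✓ MOVPL  r1←0x5f
10: ✓ MOVNE  r3←0x4f

FIX = (r0, 0x05)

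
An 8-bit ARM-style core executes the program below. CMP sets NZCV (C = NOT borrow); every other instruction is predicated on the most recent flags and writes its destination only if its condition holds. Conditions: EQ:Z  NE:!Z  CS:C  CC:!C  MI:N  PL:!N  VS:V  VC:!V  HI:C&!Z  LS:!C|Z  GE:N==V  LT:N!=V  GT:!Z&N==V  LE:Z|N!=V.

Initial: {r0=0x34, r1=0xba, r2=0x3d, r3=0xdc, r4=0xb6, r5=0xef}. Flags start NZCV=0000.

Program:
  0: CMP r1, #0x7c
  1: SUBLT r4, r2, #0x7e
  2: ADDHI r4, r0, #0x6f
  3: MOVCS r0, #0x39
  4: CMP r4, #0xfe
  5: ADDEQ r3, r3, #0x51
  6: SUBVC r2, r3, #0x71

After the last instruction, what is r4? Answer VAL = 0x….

[0] flags=0011 → (cmp)
[1] flags=0011 LT?T → r4=0xbf
[2] flags=0011 HI?T → r4=0xa3
[3] flags=0011 CS?T → r0=0x39
[4] flags=1000 → (cmp)
[5] flags=1000 EQ?F → skip
[6] flags=1000 VC?T → r2=0x6b

VAL = 0xa3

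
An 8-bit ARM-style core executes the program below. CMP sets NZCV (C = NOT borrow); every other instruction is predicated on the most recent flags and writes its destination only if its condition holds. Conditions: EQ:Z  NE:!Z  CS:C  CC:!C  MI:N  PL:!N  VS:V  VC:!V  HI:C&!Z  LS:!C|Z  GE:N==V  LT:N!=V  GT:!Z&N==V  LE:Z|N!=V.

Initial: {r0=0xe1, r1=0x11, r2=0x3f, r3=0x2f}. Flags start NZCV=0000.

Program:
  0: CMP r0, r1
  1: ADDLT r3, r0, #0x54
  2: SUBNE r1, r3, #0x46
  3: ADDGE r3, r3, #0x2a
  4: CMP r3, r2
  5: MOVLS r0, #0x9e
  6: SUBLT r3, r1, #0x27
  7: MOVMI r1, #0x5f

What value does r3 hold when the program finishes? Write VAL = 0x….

0: ✓ CMP  NZCV=1010
1: ✓ ADDLT  r3←0x35
2: ✓ SUBNE  r1←0xef
3: · ADDGE
4: ✓ CMP  NZCV=1000
5: ✓ MOVLS  r0←0x9e
6: ✓ SUBLT  r3←0xc8
7: ✓ MOVMI  r1←0x5f

VAL = 0xc8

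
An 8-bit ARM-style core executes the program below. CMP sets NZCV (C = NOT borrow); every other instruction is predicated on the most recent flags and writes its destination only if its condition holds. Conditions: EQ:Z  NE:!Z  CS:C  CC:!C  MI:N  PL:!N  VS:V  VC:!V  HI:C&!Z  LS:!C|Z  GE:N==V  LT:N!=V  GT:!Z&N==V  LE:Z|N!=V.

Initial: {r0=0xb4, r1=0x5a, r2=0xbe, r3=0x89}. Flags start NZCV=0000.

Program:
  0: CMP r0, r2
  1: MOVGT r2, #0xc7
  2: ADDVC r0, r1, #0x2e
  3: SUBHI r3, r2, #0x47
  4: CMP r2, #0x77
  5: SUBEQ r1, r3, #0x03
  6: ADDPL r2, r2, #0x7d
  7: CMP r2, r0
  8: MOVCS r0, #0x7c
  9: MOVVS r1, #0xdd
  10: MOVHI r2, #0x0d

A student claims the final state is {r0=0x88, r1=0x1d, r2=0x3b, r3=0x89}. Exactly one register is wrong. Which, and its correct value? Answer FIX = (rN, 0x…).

FIX = (r1, 0xdd)

[0] flags=1000 → (cmp)
[1] flags=1000 GT?F → skip
[2] flags=1000 VC?T → r0=0x88
[3] flags=1000 HI?F → skip
[4] flags=0011 → (cmp)
[5] flags=0011 EQ?F → skip
[6] flags=0011 PL?T → r2=0x3b
[7] flags=1001 → (cmp)
[8] flags=1001 CS?F → skip
[9] flags=1001 VS?T → r1=0xdd
[10] flags=1001 HI?F → skip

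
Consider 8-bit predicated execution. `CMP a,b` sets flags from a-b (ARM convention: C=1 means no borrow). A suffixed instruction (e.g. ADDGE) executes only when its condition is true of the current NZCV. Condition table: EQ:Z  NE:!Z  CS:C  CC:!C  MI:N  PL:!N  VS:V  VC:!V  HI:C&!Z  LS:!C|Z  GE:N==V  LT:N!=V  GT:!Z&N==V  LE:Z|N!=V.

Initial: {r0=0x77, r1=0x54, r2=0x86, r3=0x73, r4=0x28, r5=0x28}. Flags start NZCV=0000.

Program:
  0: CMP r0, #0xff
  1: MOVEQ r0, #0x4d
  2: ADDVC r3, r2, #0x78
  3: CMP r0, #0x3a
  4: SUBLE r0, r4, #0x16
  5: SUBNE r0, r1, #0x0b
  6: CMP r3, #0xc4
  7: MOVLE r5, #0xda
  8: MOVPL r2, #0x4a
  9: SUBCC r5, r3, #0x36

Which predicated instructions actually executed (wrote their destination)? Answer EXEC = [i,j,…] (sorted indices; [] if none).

EXEC = [2,5,8]

[0] flags=0000 → (cmp)
[1] flags=0000 EQ?F → skip
[2] flags=0000 VC?T → r3=0xfe
[3] flags=0010 → (cmp)
[4] flags=0010 LE?F → skip
[5] flags=0010 NE?T → r0=0x49
[6] flags=0010 → (cmp)
[7] flags=0010 LE?F → skip
[8] flags=0010 PL?T → r2=0x4a
[9] flags=0010 CC?F → skip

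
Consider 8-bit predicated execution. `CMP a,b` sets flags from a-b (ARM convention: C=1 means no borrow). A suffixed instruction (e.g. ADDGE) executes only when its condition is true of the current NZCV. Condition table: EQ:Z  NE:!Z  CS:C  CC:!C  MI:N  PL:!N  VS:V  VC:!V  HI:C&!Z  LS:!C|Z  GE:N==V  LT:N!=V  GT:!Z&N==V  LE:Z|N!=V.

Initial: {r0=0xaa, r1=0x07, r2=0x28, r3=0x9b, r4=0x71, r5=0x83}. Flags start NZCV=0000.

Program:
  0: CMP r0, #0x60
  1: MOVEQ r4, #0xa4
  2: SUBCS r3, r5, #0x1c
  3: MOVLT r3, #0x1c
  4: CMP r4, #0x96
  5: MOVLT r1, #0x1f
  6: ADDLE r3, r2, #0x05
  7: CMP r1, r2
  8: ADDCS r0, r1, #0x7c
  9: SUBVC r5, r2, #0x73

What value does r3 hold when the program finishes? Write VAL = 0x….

VAL = 0x1c

0: ✓ CMP  NZCV=0011
1: · MOVEQ
2: ✓ SUBCS  r3←0x67
3: ✓ MOVLT  r3←0x1c
4: ✓ CMP  NZCV=1001
5: · MOVLT
6: · ADDLE
7: ✓ CMP  NZCV=1000
8: · ADDCS
9: ✓ SUBVC  r5←0xb5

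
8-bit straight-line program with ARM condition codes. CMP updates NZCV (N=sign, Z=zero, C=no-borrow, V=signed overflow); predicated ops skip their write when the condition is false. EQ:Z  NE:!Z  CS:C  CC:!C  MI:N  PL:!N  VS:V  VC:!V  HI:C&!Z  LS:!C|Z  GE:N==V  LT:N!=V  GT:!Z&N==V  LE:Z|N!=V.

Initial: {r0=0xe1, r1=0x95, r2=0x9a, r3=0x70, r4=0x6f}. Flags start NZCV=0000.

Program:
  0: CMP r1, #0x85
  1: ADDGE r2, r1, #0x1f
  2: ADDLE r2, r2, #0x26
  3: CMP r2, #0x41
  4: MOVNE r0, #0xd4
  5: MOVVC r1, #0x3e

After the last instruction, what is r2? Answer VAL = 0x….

[0] flags=0010 → (cmp)
[1] flags=0010 GE?T → r2=0xb4
[2] flags=0010 LE?F → skip
[3] flags=0011 → (cmp)
[4] flags=0011 NE?T → r0=0xd4
[5] flags=0011 VC?F → skip

VAL = 0xb4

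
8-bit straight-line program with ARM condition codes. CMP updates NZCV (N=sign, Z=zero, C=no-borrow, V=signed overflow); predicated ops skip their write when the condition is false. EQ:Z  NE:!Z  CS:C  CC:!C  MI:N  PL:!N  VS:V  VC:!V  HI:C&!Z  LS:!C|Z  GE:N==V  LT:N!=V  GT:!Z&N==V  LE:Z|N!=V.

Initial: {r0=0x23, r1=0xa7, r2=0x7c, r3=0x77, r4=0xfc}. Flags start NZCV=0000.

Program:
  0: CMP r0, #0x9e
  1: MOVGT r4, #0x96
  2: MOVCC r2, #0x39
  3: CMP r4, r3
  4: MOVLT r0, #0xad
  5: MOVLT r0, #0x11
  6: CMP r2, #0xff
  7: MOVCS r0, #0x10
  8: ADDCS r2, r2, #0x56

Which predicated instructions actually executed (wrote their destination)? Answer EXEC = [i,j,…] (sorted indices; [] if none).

0: ✓ CMP  NZCV=1001
1: ✓ MOVGT  r4←0x96
2: ✓ MOVCC  r2←0x39
3: ✓ CMP  NZCV=0011
4: ✓ MOVLT  r0←0xad
5: ✓ MOVLT  r0←0x11
6: ✓ CMP  NZCV=0000
7: · MOVCS
8: · ADDCS

EXEC = [1,2,4,5]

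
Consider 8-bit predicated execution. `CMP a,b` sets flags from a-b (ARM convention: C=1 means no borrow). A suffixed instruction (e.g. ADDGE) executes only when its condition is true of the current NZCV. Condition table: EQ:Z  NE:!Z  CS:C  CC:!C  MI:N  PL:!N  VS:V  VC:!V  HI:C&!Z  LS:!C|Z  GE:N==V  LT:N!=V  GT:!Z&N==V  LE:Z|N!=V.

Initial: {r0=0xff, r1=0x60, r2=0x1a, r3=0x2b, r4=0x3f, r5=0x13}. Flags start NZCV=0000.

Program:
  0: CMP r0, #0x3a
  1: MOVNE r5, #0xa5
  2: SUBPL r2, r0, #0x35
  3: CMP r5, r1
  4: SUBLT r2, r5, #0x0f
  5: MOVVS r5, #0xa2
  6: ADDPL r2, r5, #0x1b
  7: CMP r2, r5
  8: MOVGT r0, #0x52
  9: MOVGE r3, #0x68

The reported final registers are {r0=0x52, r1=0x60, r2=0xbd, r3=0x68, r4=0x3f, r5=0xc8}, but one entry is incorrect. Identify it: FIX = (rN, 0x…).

[0] flags=1010 → (cmp)
[1] flags=1010 NE?T → r5=0xa5
[2] flags=1010 PL?F → skip
[3] flags=0011 → (cmp)
[4] flags=0011 LT?T → r2=0x96
[5] flags=0011 VS?T → r5=0xa2
[6] flags=0011 PL?T → r2=0xbd
[7] flags=0010 → (cmp)
[8] flags=0010 GT?T → r0=0x52
[9] flags=0010 GE?T → r3=0x68

FIX = (r5, 0xa2)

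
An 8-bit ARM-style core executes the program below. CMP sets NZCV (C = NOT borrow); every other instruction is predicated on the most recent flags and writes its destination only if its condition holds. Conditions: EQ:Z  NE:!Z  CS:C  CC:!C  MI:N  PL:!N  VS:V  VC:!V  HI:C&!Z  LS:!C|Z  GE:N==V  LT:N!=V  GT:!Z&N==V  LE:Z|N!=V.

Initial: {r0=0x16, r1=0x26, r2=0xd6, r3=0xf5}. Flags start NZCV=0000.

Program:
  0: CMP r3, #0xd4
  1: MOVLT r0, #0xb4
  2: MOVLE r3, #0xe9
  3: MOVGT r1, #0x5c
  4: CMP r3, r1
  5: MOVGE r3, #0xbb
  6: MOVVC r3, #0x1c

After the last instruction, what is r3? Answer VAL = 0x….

0: ✓ CMP  NZCV=0010
1: · MOVLT
2: · MOVLE
3: ✓ MOVGT  r1←0x5c
4: ✓ CMP  NZCV=1010
5: · MOVGE
6: ✓ MOVVC  r3←0x1c

VAL = 0x1c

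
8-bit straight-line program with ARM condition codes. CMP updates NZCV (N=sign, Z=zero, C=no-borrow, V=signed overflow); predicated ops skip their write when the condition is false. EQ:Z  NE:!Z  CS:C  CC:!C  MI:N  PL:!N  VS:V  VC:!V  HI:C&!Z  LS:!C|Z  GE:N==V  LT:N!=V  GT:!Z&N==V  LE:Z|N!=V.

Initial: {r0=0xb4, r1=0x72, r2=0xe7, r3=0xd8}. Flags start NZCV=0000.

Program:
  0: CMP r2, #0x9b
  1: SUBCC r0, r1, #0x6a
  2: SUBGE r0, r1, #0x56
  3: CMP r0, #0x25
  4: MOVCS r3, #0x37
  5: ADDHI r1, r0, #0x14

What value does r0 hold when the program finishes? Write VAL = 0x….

0: ✓ CMP  NZCV=0010
1: · SUBCC
2: ✓ SUBGE  r0←0x1c
3: ✓ CMP  NZCV=1000
4: · MOVCS
5: · ADDHI

VAL = 0x1c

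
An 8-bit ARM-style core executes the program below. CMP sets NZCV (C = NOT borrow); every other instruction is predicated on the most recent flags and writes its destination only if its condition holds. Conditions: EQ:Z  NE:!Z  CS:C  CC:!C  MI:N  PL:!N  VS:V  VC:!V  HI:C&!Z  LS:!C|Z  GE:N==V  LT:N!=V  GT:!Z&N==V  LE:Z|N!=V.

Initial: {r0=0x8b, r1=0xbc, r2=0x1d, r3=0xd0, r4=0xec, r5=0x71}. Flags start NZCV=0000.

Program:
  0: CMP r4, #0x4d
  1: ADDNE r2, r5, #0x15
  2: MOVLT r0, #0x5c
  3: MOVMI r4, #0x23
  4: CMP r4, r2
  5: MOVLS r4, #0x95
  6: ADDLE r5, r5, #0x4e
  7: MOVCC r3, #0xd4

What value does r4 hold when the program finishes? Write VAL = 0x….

[0] flags=1010 → (cmp)
[1] flags=1010 NE?T → r2=0x86
[2] flags=1010 LT?T → r0=0x5c
[3] flags=1010 MI?T → r4=0x23
[4] flags=1001 → (cmp)
[5] flags=1001 LS?T → r4=0x95
[6] flags=1001 LE?F → skip
[7] flags=1001 CC?T → r3=0xd4

VAL = 0x95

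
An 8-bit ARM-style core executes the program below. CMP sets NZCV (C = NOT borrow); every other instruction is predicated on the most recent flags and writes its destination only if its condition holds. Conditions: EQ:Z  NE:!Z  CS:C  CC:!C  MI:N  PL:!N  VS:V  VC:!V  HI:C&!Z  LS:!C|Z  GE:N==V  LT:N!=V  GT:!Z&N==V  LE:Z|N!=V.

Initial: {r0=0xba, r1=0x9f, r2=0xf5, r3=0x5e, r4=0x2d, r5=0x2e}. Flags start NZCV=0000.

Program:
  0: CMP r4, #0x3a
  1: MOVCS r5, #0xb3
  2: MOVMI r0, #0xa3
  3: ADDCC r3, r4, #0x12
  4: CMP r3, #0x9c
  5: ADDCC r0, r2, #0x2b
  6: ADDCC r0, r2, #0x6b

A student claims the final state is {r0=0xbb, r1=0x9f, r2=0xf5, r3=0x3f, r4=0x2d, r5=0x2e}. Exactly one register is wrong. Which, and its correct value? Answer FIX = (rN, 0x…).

FIX = (r0, 0x60)

[0] flags=1000 → (cmp)
[1] flags=1000 CS?F → skip
[2] flags=1000 MI?T → r0=0xa3
[3] flags=1000 CC?T → r3=0x3f
[4] flags=1001 → (cmp)
[5] flags=1001 CC?T → r0=0x20
[6] flags=1001 CC?T → r0=0x60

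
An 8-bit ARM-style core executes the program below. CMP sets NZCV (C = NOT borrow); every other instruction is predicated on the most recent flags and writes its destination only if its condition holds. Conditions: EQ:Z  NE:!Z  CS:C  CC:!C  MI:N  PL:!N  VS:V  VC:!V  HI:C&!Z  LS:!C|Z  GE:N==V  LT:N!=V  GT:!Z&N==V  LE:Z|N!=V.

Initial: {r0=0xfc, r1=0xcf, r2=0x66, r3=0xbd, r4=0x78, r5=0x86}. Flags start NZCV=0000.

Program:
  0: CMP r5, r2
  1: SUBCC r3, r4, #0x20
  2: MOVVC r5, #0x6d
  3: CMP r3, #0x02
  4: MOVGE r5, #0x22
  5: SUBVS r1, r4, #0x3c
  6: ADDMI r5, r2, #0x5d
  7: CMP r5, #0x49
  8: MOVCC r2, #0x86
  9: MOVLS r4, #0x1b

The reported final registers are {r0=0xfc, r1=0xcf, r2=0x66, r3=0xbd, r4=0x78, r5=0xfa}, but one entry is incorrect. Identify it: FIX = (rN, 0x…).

0: ✓ CMP  NZCV=0011
1: · SUBCC
2: · MOVVC
3: ✓ CMP  NZCV=1010
4: · MOVGE
5: · SUBVS
6: ✓ ADDMI  r5←0xc3
7: ✓ CMP  NZCV=0011
8: · MOVCC
9: · MOVLS

FIX = (r5, 0xc3)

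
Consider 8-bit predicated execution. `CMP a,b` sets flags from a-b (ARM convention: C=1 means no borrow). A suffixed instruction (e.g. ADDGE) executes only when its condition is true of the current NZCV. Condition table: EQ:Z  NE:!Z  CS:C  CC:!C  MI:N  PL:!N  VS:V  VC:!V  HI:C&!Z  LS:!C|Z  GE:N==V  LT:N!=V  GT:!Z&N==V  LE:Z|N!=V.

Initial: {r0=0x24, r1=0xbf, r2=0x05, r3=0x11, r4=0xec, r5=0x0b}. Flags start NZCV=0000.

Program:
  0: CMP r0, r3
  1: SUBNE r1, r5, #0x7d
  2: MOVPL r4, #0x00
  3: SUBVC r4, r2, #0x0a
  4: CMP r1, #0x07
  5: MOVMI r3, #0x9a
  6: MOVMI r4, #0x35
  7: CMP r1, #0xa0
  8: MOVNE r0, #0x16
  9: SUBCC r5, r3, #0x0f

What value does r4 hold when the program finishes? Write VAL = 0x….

VAL = 0x35

0: ✓ CMP  NZCV=0010
1: ✓ SUBNE  r1←0x8e
2: ✓ MOVPL  r4←0x00
3: ✓ SUBVC  r4←0xfb
4: ✓ CMP  NZCV=1010
5: ✓ MOVMI  r3←0x9a
6: ✓ MOVMI  r4←0x35
7: ✓ CMP  NZCV=1000
8: ✓ MOVNE  r0←0x16
9: ✓ SUBCC  r5←0x8b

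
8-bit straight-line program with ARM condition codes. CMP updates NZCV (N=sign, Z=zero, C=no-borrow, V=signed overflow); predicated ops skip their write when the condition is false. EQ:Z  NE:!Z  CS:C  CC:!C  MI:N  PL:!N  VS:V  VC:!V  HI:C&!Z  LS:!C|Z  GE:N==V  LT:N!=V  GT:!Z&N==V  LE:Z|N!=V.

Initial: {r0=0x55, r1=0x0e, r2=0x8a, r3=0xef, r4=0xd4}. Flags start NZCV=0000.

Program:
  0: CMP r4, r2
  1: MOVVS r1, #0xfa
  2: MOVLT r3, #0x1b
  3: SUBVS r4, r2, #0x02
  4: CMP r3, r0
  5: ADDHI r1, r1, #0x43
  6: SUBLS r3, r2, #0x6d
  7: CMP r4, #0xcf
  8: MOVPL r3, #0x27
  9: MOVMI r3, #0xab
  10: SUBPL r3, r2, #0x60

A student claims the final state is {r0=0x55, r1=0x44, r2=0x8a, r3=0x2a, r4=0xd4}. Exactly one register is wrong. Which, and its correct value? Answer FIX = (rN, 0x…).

0: ✓ CMP  NZCV=0010
1: · MOVVS
2: · MOVLT
3: · SUBVS
4: ✓ CMP  NZCV=1010
5: ✓ ADDHI  r1←0x51
6: · SUBLS
7: ✓ CMP  NZCV=0010
8: ✓ MOVPL  r3←0x27
9: · MOVMI
10: ✓ SUBPL  r3←0x2a

FIX = (r1, 0x51)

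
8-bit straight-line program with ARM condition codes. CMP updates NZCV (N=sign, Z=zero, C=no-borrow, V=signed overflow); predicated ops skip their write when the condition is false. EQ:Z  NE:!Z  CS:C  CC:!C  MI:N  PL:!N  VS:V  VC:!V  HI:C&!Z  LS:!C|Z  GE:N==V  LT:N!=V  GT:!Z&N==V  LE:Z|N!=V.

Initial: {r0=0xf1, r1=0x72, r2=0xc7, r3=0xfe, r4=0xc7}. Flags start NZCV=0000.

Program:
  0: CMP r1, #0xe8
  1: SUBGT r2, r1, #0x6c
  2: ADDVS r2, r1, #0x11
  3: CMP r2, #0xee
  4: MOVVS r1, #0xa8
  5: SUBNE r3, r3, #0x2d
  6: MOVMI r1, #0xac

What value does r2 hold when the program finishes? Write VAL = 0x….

[0] flags=1001 → (cmp)
[1] flags=1001 GT?T → r2=0x06
[2] flags=1001 VS?T → r2=0x83
[3] flags=1000 → (cmp)
[4] flags=1000 VS?F → skip
[5] flags=1000 NE?T → r3=0xd1
[6] flags=1000 MI?T → r1=0xac

VAL = 0x83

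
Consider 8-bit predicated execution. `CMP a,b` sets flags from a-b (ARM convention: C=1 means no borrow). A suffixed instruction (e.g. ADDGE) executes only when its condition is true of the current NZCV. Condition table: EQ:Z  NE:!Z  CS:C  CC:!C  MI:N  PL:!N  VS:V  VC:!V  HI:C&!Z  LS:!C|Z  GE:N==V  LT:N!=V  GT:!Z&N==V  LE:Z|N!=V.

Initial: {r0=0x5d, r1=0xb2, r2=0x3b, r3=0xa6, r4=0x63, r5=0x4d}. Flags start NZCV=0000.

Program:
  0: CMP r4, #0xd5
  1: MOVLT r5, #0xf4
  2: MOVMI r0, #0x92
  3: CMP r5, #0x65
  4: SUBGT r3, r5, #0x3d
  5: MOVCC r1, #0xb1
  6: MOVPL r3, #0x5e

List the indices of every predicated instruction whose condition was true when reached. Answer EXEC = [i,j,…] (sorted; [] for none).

[0] flags=1001 → (cmp)
[1] flags=1001 LT?F → skip
[2] flags=1001 MI?T → r0=0x92
[3] flags=1000 → (cmp)
[4] flags=1000 GT?F → skip
[5] flags=1000 CC?T → r1=0xb1
[6] flags=1000 PL?F → skip

EXEC = [2,5]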